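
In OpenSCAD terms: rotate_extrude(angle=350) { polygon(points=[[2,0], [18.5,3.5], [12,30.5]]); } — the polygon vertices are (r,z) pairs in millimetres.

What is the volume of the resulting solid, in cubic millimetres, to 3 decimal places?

Volume = 15493.706 mm³

Profile (r,z), 3 vertices: (2,0) (18.5,3.5) (12,30.5)
edge 0: (2,0)→(18.5,3.5)  cross = 2·3.5 − 18.5·0 = 7.0000; (r_i+r_j)·cross = 20.5·7.0000 = 143.5000
edge 1: (18.5,3.5)→(12,30.5)  cross = 18.5·30.5 − 12·3.5 = 522.2500; (r_i+r_j)·cross = 30.5·522.2500 = 15928.6250
edge 2: (12,30.5)→(2,0)  cross = 12·0 − 2·30.5 = -61.0000; (r_i+r_j)·cross = 14·-61.0000 = -854.0000
Σcross = 468.2500 → A = |Σcross|/2 = 234.1250 mm²
Σ(r_i+r_j)·cross = 15218.1250 → first moment M = |Σ|/6 = 2536.3542
R_c = M/A = 2536.3542/234.1250 = 10.8333 mm
θ = 350° = 6.108652 rad
V = θ·R_c·A = 6.108652·10.8333·234.1250 = 15493.706 mm³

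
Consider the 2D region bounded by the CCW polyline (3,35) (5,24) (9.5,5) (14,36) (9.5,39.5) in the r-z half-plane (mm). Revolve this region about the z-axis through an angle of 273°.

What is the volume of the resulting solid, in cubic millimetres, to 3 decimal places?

Volume = 8146.132 mm³

Profile (r,z), 5 vertices: (3,35) (5,24) (9.5,5) (14,36) (9.5,39.5)
edge 0: (3,35)→(5,24)  cross = 3·24 − 5·35 = -103.0000; (r_i+r_j)·cross = 8·-103.0000 = -824.0000
edge 1: (5,24)→(9.5,5)  cross = 5·5 − 9.5·24 = -203.0000; (r_i+r_j)·cross = 14.5·-203.0000 = -2943.5000
edge 2: (9.5,5)→(14,36)  cross = 9.5·36 − 14·5 = 272.0000; (r_i+r_j)·cross = 23.5·272.0000 = 6392.0000
edge 3: (14,36)→(9.5,39.5)  cross = 14·39.5 − 9.5·36 = 211.0000; (r_i+r_j)·cross = 23.5·211.0000 = 4958.5000
edge 4: (9.5,39.5)→(3,35)  cross = 9.5·35 − 3·39.5 = 214.0000; (r_i+r_j)·cross = 12.5·214.0000 = 2675.0000
Σcross = 391.0000 → A = |Σcross|/2 = 195.5000 mm²
Σ(r_i+r_j)·cross = 10258.0000 → first moment M = |Σ|/6 = 1709.6667
R_c = M/A = 1709.6667/195.5000 = 8.7451 mm
θ = 273° = 4.764749 rad
V = θ·R_c·A = 4.764749·8.7451·195.5000 = 8146.132 mm³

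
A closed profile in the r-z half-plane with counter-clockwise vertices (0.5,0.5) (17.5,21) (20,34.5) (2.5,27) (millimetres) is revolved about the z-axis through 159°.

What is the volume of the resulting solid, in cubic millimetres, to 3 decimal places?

Volume = 7906.531 mm³

Profile (r,z), 4 vertices: (0.5,0.5) (17.5,21) (20,34.5) (2.5,27)
edge 0: (0.5,0.5)→(17.5,21)  cross = 0.5·21 − 17.5·0.5 = 1.7500; (r_i+r_j)·cross = 18·1.7500 = 31.5000
edge 1: (17.5,21)→(20,34.5)  cross = 17.5·34.5 − 20·21 = 183.7500; (r_i+r_j)·cross = 37.5·183.7500 = 6890.6250
edge 2: (20,34.5)→(2.5,27)  cross = 20·27 − 2.5·34.5 = 453.7500; (r_i+r_j)·cross = 22.5·453.7500 = 10209.3750
edge 3: (2.5,27)→(0.5,0.5)  cross = 2.5·0.5 − 0.5·27 = -12.2500; (r_i+r_j)·cross = 3·-12.2500 = -36.7500
Σcross = 627.0000 → A = |Σcross|/2 = 313.5000 mm²
Σ(r_i+r_j)·cross = 17094.7500 → first moment M = |Σ|/6 = 2849.1250
R_c = M/A = 2849.1250/313.5000 = 9.0881 mm
θ = 159° = 2.775074 rad
V = θ·R_c·A = 2.775074·9.0881·313.5000 = 7906.531 mm³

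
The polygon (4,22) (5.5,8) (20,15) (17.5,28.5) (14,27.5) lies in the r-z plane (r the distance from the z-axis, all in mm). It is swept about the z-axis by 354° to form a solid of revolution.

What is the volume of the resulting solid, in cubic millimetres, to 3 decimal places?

Volume = 15306.505 mm³

Profile (r,z), 5 vertices: (4,22) (5.5,8) (20,15) (17.5,28.5) (14,27.5)
edge 0: (4,22)→(5.5,8)  cross = 4·8 − 5.5·22 = -89.0000; (r_i+r_j)·cross = 9.5·-89.0000 = -845.5000
edge 1: (5.5,8)→(20,15)  cross = 5.5·15 − 20·8 = -77.5000; (r_i+r_j)·cross = 25.5·-77.5000 = -1976.2500
edge 2: (20,15)→(17.5,28.5)  cross = 20·28.5 − 17.5·15 = 307.5000; (r_i+r_j)·cross = 37.5·307.5000 = 11531.2500
edge 3: (17.5,28.5)→(14,27.5)  cross = 17.5·27.5 − 14·28.5 = 82.2500; (r_i+r_j)·cross = 31.5·82.2500 = 2590.8750
edge 4: (14,27.5)→(4,22)  cross = 14·22 − 4·27.5 = 198.0000; (r_i+r_j)·cross = 18·198.0000 = 3564.0000
Σcross = 421.2500 → A = |Σcross|/2 = 210.6250 mm²
Σ(r_i+r_j)·cross = 14864.3750 → first moment M = |Σ|/6 = 2477.3958
R_c = M/A = 2477.3958/210.6250 = 11.7621 mm
θ = 354° = 6.178466 rad
V = θ·R_c·A = 6.178466·11.7621·210.6250 = 15306.505 mm³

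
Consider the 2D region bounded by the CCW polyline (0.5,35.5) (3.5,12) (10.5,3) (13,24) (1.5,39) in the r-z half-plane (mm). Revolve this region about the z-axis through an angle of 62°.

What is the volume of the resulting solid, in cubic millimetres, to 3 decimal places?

Volume = 1769.691 mm³

Profile (r,z), 5 vertices: (0.5,35.5) (3.5,12) (10.5,3) (13,24) (1.5,39)
edge 0: (0.5,35.5)→(3.5,12)  cross = 0.5·12 − 3.5·35.5 = -118.2500; (r_i+r_j)·cross = 4·-118.2500 = -473.0000
edge 1: (3.5,12)→(10.5,3)  cross = 3.5·3 − 10.5·12 = -115.5000; (r_i+r_j)·cross = 14·-115.5000 = -1617.0000
edge 2: (10.5,3)→(13,24)  cross = 10.5·24 − 13·3 = 213.0000; (r_i+r_j)·cross = 23.5·213.0000 = 5005.5000
edge 3: (13,24)→(1.5,39)  cross = 13·39 − 1.5·24 = 471.0000; (r_i+r_j)·cross = 14.5·471.0000 = 6829.5000
edge 4: (1.5,39)→(0.5,35.5)  cross = 1.5·35.5 − 0.5·39 = 33.7500; (r_i+r_j)·cross = 2·33.7500 = 67.5000
Σcross = 484.0000 → A = |Σcross|/2 = 242.0000 mm²
Σ(r_i+r_j)·cross = 9812.5000 → first moment M = |Σ|/6 = 1635.4167
R_c = M/A = 1635.4167/242.0000 = 6.7579 mm
θ = 62° = 1.082104 rad
V = θ·R_c·A = 1.082104·6.7579·242.0000 = 1769.691 mm³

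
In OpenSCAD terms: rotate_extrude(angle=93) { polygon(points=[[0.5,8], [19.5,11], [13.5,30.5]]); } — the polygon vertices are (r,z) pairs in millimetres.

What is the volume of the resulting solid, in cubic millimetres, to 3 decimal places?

Volume = 3520.829 mm³

Profile (r,z), 3 vertices: (0.5,8) (19.5,11) (13.5,30.5)
edge 0: (0.5,8)→(19.5,11)  cross = 0.5·11 − 19.5·8 = -150.5000; (r_i+r_j)·cross = 20·-150.5000 = -3010.0000
edge 1: (19.5,11)→(13.5,30.5)  cross = 19.5·30.5 − 13.5·11 = 446.2500; (r_i+r_j)·cross = 33·446.2500 = 14726.2500
edge 2: (13.5,30.5)→(0.5,8)  cross = 13.5·8 − 0.5·30.5 = 92.7500; (r_i+r_j)·cross = 14·92.7500 = 1298.5000
Σcross = 388.5000 → A = |Σcross|/2 = 194.2500 mm²
Σ(r_i+r_j)·cross = 13014.7500 → first moment M = |Σ|/6 = 2169.1250
R_c = M/A = 2169.1250/194.2500 = 11.1667 mm
θ = 93° = 1.623156 rad
V = θ·R_c·A = 1.623156·11.1667·194.2500 = 3520.829 mm³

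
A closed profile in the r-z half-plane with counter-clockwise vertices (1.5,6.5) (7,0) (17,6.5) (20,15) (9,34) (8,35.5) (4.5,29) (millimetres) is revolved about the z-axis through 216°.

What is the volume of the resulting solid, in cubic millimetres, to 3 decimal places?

Volume = 14300.765 mm³

Profile (r,z), 7 vertices: (1.5,6.5) (7,0) (17,6.5) (20,15) (9,34) (8,35.5) (4.5,29)
edge 0: (1.5,6.5)→(7,0)  cross = 1.5·0 − 7·6.5 = -45.5000; (r_i+r_j)·cross = 8.5·-45.5000 = -386.7500
edge 1: (7,0)→(17,6.5)  cross = 7·6.5 − 17·0 = 45.5000; (r_i+r_j)·cross = 24·45.5000 = 1092.0000
edge 2: (17,6.5)→(20,15)  cross = 17·15 − 20·6.5 = 125.0000; (r_i+r_j)·cross = 37·125.0000 = 4625.0000
edge 3: (20,15)→(9,34)  cross = 20·34 − 9·15 = 545.0000; (r_i+r_j)·cross = 29·545.0000 = 15805.0000
edge 4: (9,34)→(8,35.5)  cross = 9·35.5 − 8·34 = 47.5000; (r_i+r_j)·cross = 17·47.5000 = 807.5000
edge 5: (8,35.5)→(4.5,29)  cross = 8·29 − 4.5·35.5 = 72.2500; (r_i+r_j)·cross = 12.5·72.2500 = 903.1250
edge 6: (4.5,29)→(1.5,6.5)  cross = 4.5·6.5 − 1.5·29 = -14.2500; (r_i+r_j)·cross = 6·-14.2500 = -85.5000
Σcross = 775.5000 → A = |Σcross|/2 = 387.7500 mm²
Σ(r_i+r_j)·cross = 22760.3750 → first moment M = |Σ|/6 = 3793.3958
R_c = M/A = 3793.3958/387.7500 = 9.7831 mm
θ = 216° = 3.769911 rad
V = θ·R_c·A = 3.769911·9.7831·387.7500 = 14300.765 mm³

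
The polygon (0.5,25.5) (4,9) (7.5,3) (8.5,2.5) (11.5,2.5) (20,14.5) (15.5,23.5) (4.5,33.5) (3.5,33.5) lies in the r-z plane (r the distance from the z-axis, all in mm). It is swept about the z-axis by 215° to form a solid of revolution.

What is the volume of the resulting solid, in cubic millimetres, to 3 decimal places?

Profile (r,z), 9 vertices: (0.5,25.5) (4,9) (7.5,3) (8.5,2.5) (11.5,2.5) (20,14.5) (15.5,23.5) (4.5,33.5) (3.5,33.5)
edge 0: (0.5,25.5)→(4,9)  cross = 0.5·9 − 4·25.5 = -97.5000; (r_i+r_j)·cross = 4.5·-97.5000 = -438.7500
edge 1: (4,9)→(7.5,3)  cross = 4·3 − 7.5·9 = -55.5000; (r_i+r_j)·cross = 11.5·-55.5000 = -638.2500
edge 2: (7.5,3)→(8.5,2.5)  cross = 7.5·2.5 − 8.5·3 = -6.7500; (r_i+r_j)·cross = 16·-6.7500 = -108.0000
edge 3: (8.5,2.5)→(11.5,2.5)  cross = 8.5·2.5 − 11.5·2.5 = -7.5000; (r_i+r_j)·cross = 20·-7.5000 = -150.0000
edge 4: (11.5,2.5)→(20,14.5)  cross = 11.5·14.5 − 20·2.5 = 116.7500; (r_i+r_j)·cross = 31.5·116.7500 = 3677.6250
edge 5: (20,14.5)→(15.5,23.5)  cross = 20·23.5 − 15.5·14.5 = 245.2500; (r_i+r_j)·cross = 35.5·245.2500 = 8706.3750
edge 6: (15.5,23.5)→(4.5,33.5)  cross = 15.5·33.5 − 4.5·23.5 = 413.5000; (r_i+r_j)·cross = 20·413.5000 = 8270.0000
edge 7: (4.5,33.5)→(3.5,33.5)  cross = 4.5·33.5 − 3.5·33.5 = 33.5000; (r_i+r_j)·cross = 8·33.5000 = 268.0000
edge 8: (3.5,33.5)→(0.5,25.5)  cross = 3.5·25.5 − 0.5·33.5 = 72.5000; (r_i+r_j)·cross = 4·72.5000 = 290.0000
Σcross = 714.2500 → A = |Σcross|/2 = 357.1250 mm²
Σ(r_i+r_j)·cross = 19877.0000 → first moment M = |Σ|/6 = 3312.8333
R_c = M/A = 3312.8333/357.1250 = 9.2764 mm
θ = 215° = 3.752458 rad
V = θ·R_c·A = 3.752458·9.2764·357.1250 = 12431.268 mm³

Volume = 12431.268 mm³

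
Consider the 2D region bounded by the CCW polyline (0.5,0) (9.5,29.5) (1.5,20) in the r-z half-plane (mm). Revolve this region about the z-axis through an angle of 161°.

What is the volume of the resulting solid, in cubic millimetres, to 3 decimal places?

Profile (r,z), 3 vertices: (0.5,0) (9.5,29.5) (1.5,20)
edge 0: (0.5,0)→(9.5,29.5)  cross = 0.5·29.5 − 9.5·0 = 14.7500; (r_i+r_j)·cross = 10·14.7500 = 147.5000
edge 1: (9.5,29.5)→(1.5,20)  cross = 9.5·20 − 1.5·29.5 = 145.7500; (r_i+r_j)·cross = 11·145.7500 = 1603.2500
edge 2: (1.5,20)→(0.5,0)  cross = 1.5·0 − 0.5·20 = -10.0000; (r_i+r_j)·cross = 2·-10.0000 = -20.0000
Σcross = 150.5000 → A = |Σcross|/2 = 75.2500 mm²
Σ(r_i+r_j)·cross = 1730.7500 → first moment M = |Σ|/6 = 288.4583
R_c = M/A = 288.4583/75.2500 = 3.8333 mm
θ = 161° = 2.809980 rad
V = θ·R_c·A = 2.809980·3.8333·75.2500 = 810.562 mm³

Volume = 810.562 mm³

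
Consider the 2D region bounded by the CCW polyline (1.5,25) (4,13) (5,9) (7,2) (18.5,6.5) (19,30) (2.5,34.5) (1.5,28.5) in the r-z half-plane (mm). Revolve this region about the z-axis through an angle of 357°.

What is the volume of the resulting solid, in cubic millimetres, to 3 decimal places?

Profile (r,z), 8 vertices: (1.5,25) (4,13) (5,9) (7,2) (18.5,6.5) (19,30) (2.5,34.5) (1.5,28.5)
edge 0: (1.5,25)→(4,13)  cross = 1.5·13 − 4·25 = -80.5000; (r_i+r_j)·cross = 5.5·-80.5000 = -442.7500
edge 1: (4,13)→(5,9)  cross = 4·9 − 5·13 = -29.0000; (r_i+r_j)·cross = 9·-29.0000 = -261.0000
edge 2: (5,9)→(7,2)  cross = 5·2 − 7·9 = -53.0000; (r_i+r_j)·cross = 12·-53.0000 = -636.0000
edge 3: (7,2)→(18.5,6.5)  cross = 7·6.5 − 18.5·2 = 8.5000; (r_i+r_j)·cross = 25.5·8.5000 = 216.7500
edge 4: (18.5,6.5)→(19,30)  cross = 18.5·30 − 19·6.5 = 431.5000; (r_i+r_j)·cross = 37.5·431.5000 = 16181.2500
edge 5: (19,30)→(2.5,34.5)  cross = 19·34.5 − 2.5·30 = 580.5000; (r_i+r_j)·cross = 21.5·580.5000 = 12480.7500
edge 6: (2.5,34.5)→(1.5,28.5)  cross = 2.5·28.5 − 1.5·34.5 = 19.5000; (r_i+r_j)·cross = 4·19.5000 = 78.0000
edge 7: (1.5,28.5)→(1.5,25)  cross = 1.5·25 − 1.5·28.5 = -5.2500; (r_i+r_j)·cross = 3·-5.2500 = -15.7500
Σcross = 872.2500 → A = |Σcross|/2 = 436.1250 mm²
Σ(r_i+r_j)·cross = 27601.2500 → first moment M = |Σ|/6 = 4600.2083
R_c = M/A = 4600.2083/436.1250 = 10.5479 mm
θ = 357° = 6.230825 rad
V = θ·R_c·A = 6.230825·10.5479·436.1250 = 28663.095 mm³

Volume = 28663.095 mm³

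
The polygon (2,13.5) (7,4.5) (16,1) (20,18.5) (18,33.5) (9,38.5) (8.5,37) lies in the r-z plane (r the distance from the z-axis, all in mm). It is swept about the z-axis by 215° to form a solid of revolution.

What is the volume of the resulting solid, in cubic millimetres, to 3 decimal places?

Volume = 19748.248 mm³

Profile (r,z), 7 vertices: (2,13.5) (7,4.5) (16,1) (20,18.5) (18,33.5) (9,38.5) (8.5,37)
edge 0: (2,13.5)→(7,4.5)  cross = 2·4.5 − 7·13.5 = -85.5000; (r_i+r_j)·cross = 9·-85.5000 = -769.5000
edge 1: (7,4.5)→(16,1)  cross = 7·1 − 16·4.5 = -65.0000; (r_i+r_j)·cross = 23·-65.0000 = -1495.0000
edge 2: (16,1)→(20,18.5)  cross = 16·18.5 − 20·1 = 276.0000; (r_i+r_j)·cross = 36·276.0000 = 9936.0000
edge 3: (20,18.5)→(18,33.5)  cross = 20·33.5 − 18·18.5 = 337.0000; (r_i+r_j)·cross = 38·337.0000 = 12806.0000
edge 4: (18,33.5)→(9,38.5)  cross = 18·38.5 − 9·33.5 = 391.5000; (r_i+r_j)·cross = 27·391.5000 = 10570.5000
edge 5: (9,38.5)→(8.5,37)  cross = 9·37 − 8.5·38.5 = 5.7500; (r_i+r_j)·cross = 17.5·5.7500 = 100.6250
edge 6: (8.5,37)→(2,13.5)  cross = 8.5·13.5 − 2·37 = 40.7500; (r_i+r_j)·cross = 10.5·40.7500 = 427.8750
Σcross = 900.5000 → A = |Σcross|/2 = 450.2500 mm²
Σ(r_i+r_j)·cross = 31576.5000 → first moment M = |Σ|/6 = 5262.7500
R_c = M/A = 5262.7500/450.2500 = 11.6885 mm
θ = 215° = 3.752458 rad
V = θ·R_c·A = 3.752458·11.6885·450.2500 = 19748.248 mm³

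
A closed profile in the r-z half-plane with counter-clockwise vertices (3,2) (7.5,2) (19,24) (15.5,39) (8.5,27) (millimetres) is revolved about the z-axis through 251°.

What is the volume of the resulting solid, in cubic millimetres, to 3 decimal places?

Profile (r,z), 5 vertices: (3,2) (7.5,2) (19,24) (15.5,39) (8.5,27)
edge 0: (3,2)→(7.5,2)  cross = 3·2 − 7.5·2 = -9.0000; (r_i+r_j)·cross = 10.5·-9.0000 = -94.5000
edge 1: (7.5,2)→(19,24)  cross = 7.5·24 − 19·2 = 142.0000; (r_i+r_j)·cross = 26.5·142.0000 = 3763.0000
edge 2: (19,24)→(15.5,39)  cross = 19·39 − 15.5·24 = 369.0000; (r_i+r_j)·cross = 34.5·369.0000 = 12730.5000
edge 3: (15.5,39)→(8.5,27)  cross = 15.5·27 − 8.5·39 = 87.0000; (r_i+r_j)·cross = 24·87.0000 = 2088.0000
edge 4: (8.5,27)→(3,2)  cross = 8.5·2 − 3·27 = -64.0000; (r_i+r_j)·cross = 11.5·-64.0000 = -736.0000
Σcross = 525.0000 → A = |Σcross|/2 = 262.5000 mm²
Σ(r_i+r_j)·cross = 17751.0000 → first moment M = |Σ|/6 = 2958.5000
R_c = M/A = 2958.5000/262.5000 = 11.2705 mm
θ = 251° = 4.380776 rad
V = θ·R_c·A = 4.380776·11.2705·262.5000 = 12960.527 mm³

Volume = 12960.527 mm³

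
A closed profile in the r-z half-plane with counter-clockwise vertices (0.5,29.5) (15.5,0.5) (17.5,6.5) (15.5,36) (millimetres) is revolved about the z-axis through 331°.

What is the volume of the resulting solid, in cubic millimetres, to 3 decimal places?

Profile (r,z), 4 vertices: (0.5,29.5) (15.5,0.5) (17.5,6.5) (15.5,36)
edge 0: (0.5,29.5)→(15.5,0.5)  cross = 0.5·0.5 − 15.5·29.5 = -457.0000; (r_i+r_j)·cross = 16·-457.0000 = -7312.0000
edge 1: (15.5,0.5)→(17.5,6.5)  cross = 15.5·6.5 − 17.5·0.5 = 92.0000; (r_i+r_j)·cross = 33·92.0000 = 3036.0000
edge 2: (17.5,6.5)→(15.5,36)  cross = 17.5·36 − 15.5·6.5 = 529.2500; (r_i+r_j)·cross = 33·529.2500 = 17465.2500
edge 3: (15.5,36)→(0.5,29.5)  cross = 15.5·29.5 − 0.5·36 = 439.2500; (r_i+r_j)·cross = 16·439.2500 = 7028.0000
Σcross = 603.5000 → A = |Σcross|/2 = 301.7500 mm²
Σ(r_i+r_j)·cross = 20217.2500 → first moment M = |Σ|/6 = 3369.5417
R_c = M/A = 3369.5417/301.7500 = 11.1667 mm
θ = 331° = 5.777040 rad
V = θ·R_c·A = 5.777040·11.1667·301.7500 = 19465.976 mm³

Volume = 19465.976 mm³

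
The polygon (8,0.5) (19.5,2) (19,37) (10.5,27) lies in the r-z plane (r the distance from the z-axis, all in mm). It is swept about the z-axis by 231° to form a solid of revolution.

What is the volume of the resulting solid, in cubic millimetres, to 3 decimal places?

Profile (r,z), 4 vertices: (8,0.5) (19.5,2) (19,37) (10.5,27)
edge 0: (8,0.5)→(19.5,2)  cross = 8·2 − 19.5·0.5 = 6.2500; (r_i+r_j)·cross = 27.5·6.2500 = 171.8750
edge 1: (19.5,2)→(19,37)  cross = 19.5·37 − 19·2 = 683.5000; (r_i+r_j)·cross = 38.5·683.5000 = 26314.7500
edge 2: (19,37)→(10.5,27)  cross = 19·27 − 10.5·37 = 124.5000; (r_i+r_j)·cross = 29.5·124.5000 = 3672.7500
edge 3: (10.5,27)→(8,0.5)  cross = 10.5·0.5 − 8·27 = -210.7500; (r_i+r_j)·cross = 18.5·-210.7500 = -3898.8750
Σcross = 603.5000 → A = |Σcross|/2 = 301.7500 mm²
Σ(r_i+r_j)·cross = 26260.5000 → first moment M = |Σ|/6 = 4376.7500
R_c = M/A = 4376.7500/301.7500 = 14.5046 mm
θ = 231° = 4.031711 rad
V = θ·R_c·A = 4.031711·14.5046·301.7500 = 17645.789 mm³

Volume = 17645.789 mm³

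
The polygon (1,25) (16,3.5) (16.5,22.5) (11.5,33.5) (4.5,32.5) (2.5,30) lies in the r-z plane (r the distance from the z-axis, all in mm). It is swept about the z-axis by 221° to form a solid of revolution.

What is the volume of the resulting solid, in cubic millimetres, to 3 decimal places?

Volume = 9882.491 mm³

Profile (r,z), 6 vertices: (1,25) (16,3.5) (16.5,22.5) (11.5,33.5) (4.5,32.5) (2.5,30)
edge 0: (1,25)→(16,3.5)  cross = 1·3.5 − 16·25 = -396.5000; (r_i+r_j)·cross = 17·-396.5000 = -6740.5000
edge 1: (16,3.5)→(16.5,22.5)  cross = 16·22.5 − 16.5·3.5 = 302.2500; (r_i+r_j)·cross = 32.5·302.2500 = 9823.1250
edge 2: (16.5,22.5)→(11.5,33.5)  cross = 16.5·33.5 − 11.5·22.5 = 294.0000; (r_i+r_j)·cross = 28·294.0000 = 8232.0000
edge 3: (11.5,33.5)→(4.5,32.5)  cross = 11.5·32.5 − 4.5·33.5 = 223.0000; (r_i+r_j)·cross = 16·223.0000 = 3568.0000
edge 4: (4.5,32.5)→(2.5,30)  cross = 4.5·30 − 2.5·32.5 = 53.7500; (r_i+r_j)·cross = 7·53.7500 = 376.2500
edge 5: (2.5,30)→(1,25)  cross = 2.5·25 − 1·30 = 32.5000; (r_i+r_j)·cross = 3.5·32.5000 = 113.7500
Σcross = 509.0000 → A = |Σcross|/2 = 254.5000 mm²
Σ(r_i+r_j)·cross = 15372.6250 → first moment M = |Σ|/6 = 2562.1042
R_c = M/A = 2562.1042/254.5000 = 10.0672 mm
θ = 221° = 3.857178 rad
V = θ·R_c·A = 3.857178·10.0672·254.5000 = 9882.491 mm³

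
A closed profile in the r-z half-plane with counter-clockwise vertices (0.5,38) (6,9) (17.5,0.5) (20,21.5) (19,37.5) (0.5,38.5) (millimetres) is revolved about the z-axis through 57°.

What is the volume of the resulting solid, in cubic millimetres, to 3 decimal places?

Profile (r,z), 6 vertices: (0.5,38) (6,9) (17.5,0.5) (20,21.5) (19,37.5) (0.5,38.5)
edge 0: (0.5,38)→(6,9)  cross = 0.5·9 − 6·38 = -223.5000; (r_i+r_j)·cross = 6.5·-223.5000 = -1452.7500
edge 1: (6,9)→(17.5,0.5)  cross = 6·0.5 − 17.5·9 = -154.5000; (r_i+r_j)·cross = 23.5·-154.5000 = -3630.7500
edge 2: (17.5,0.5)→(20,21.5)  cross = 17.5·21.5 − 20·0.5 = 366.2500; (r_i+r_j)·cross = 37.5·366.2500 = 13734.3750
edge 3: (20,21.5)→(19,37.5)  cross = 20·37.5 − 19·21.5 = 341.5000; (r_i+r_j)·cross = 39·341.5000 = 13318.5000
edge 4: (19,37.5)→(0.5,38.5)  cross = 19·38.5 − 0.5·37.5 = 712.7500; (r_i+r_j)·cross = 19.5·712.7500 = 13898.6250
edge 5: (0.5,38.5)→(0.5,38)  cross = 0.5·38 − 0.5·38.5 = -0.2500; (r_i+r_j)·cross = 1·-0.2500 = -0.2500
Σcross = 1042.2500 → A = |Σcross|/2 = 521.1250 mm²
Σ(r_i+r_j)·cross = 35867.7500 → first moment M = |Σ|/6 = 5977.9583
R_c = M/A = 5977.9583/521.1250 = 11.4713 mm
θ = 57° = 0.994838 rad
V = θ·R_c·A = 0.994838·11.4713·521.1250 = 5947.098 mm³

Volume = 5947.098 mm³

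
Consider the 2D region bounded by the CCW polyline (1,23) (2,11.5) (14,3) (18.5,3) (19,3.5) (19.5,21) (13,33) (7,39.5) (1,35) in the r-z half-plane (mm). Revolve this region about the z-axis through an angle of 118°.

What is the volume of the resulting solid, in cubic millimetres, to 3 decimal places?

Profile (r,z), 9 vertices: (1,23) (2,11.5) (14,3) (18.5,3) (19,3.5) (19.5,21) (13,33) (7,39.5) (1,35)
edge 0: (1,23)→(2,11.5)  cross = 1·11.5 − 2·23 = -34.5000; (r_i+r_j)·cross = 3·-34.5000 = -103.5000
edge 1: (2,11.5)→(14,3)  cross = 2·3 − 14·11.5 = -155.0000; (r_i+r_j)·cross = 16·-155.0000 = -2480.0000
edge 2: (14,3)→(18.5,3)  cross = 14·3 − 18.5·3 = -13.5000; (r_i+r_j)·cross = 32.5·-13.5000 = -438.7500
edge 3: (18.5,3)→(19,3.5)  cross = 18.5·3.5 − 19·3 = 7.7500; (r_i+r_j)·cross = 37.5·7.7500 = 290.6250
edge 4: (19,3.5)→(19.5,21)  cross = 19·21 − 19.5·3.5 = 330.7500; (r_i+r_j)·cross = 38.5·330.7500 = 12733.8750
edge 5: (19.5,21)→(13,33)  cross = 19.5·33 − 13·21 = 370.5000; (r_i+r_j)·cross = 32.5·370.5000 = 12041.2500
edge 6: (13,33)→(7,39.5)  cross = 13·39.5 − 7·33 = 282.5000; (r_i+r_j)·cross = 20·282.5000 = 5650.0000
edge 7: (7,39.5)→(1,35)  cross = 7·35 − 1·39.5 = 205.5000; (r_i+r_j)·cross = 8·205.5000 = 1644.0000
edge 8: (1,35)→(1,23)  cross = 1·23 − 1·35 = -12.0000; (r_i+r_j)·cross = 2·-12.0000 = -24.0000
Σcross = 982.0000 → A = |Σcross|/2 = 491.0000 mm²
Σ(r_i+r_j)·cross = 29313.5000 → first moment M = |Σ|/6 = 4885.5833
R_c = M/A = 4885.5833/491.0000 = 9.9503 mm
θ = 118° = 2.059489 rad
V = θ·R_c·A = 2.059489·9.9503·491.0000 = 10061.803 mm³

Volume = 10061.803 mm³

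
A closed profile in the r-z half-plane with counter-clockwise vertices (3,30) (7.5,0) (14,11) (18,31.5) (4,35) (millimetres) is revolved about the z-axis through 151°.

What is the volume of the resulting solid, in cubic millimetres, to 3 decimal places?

Volume = 8073.363 mm³

Profile (r,z), 5 vertices: (3,30) (7.5,0) (14,11) (18,31.5) (4,35)
edge 0: (3,30)→(7.5,0)  cross = 3·0 − 7.5·30 = -225.0000; (r_i+r_j)·cross = 10.5·-225.0000 = -2362.5000
edge 1: (7.5,0)→(14,11)  cross = 7.5·11 − 14·0 = 82.5000; (r_i+r_j)·cross = 21.5·82.5000 = 1773.7500
edge 2: (14,11)→(18,31.5)  cross = 14·31.5 − 18·11 = 243.0000; (r_i+r_j)·cross = 32·243.0000 = 7776.0000
edge 3: (18,31.5)→(4,35)  cross = 18·35 − 4·31.5 = 504.0000; (r_i+r_j)·cross = 22·504.0000 = 11088.0000
edge 4: (4,35)→(3,30)  cross = 4·30 − 3·35 = 15.0000; (r_i+r_j)·cross = 7·15.0000 = 105.0000
Σcross = 619.5000 → A = |Σcross|/2 = 309.7500 mm²
Σ(r_i+r_j)·cross = 18380.2500 → first moment M = |Σ|/6 = 3063.3750
R_c = M/A = 3063.3750/309.7500 = 9.8898 mm
θ = 151° = 2.635447 rad
V = θ·R_c·A = 2.635447·9.8898·309.7500 = 8073.363 mm³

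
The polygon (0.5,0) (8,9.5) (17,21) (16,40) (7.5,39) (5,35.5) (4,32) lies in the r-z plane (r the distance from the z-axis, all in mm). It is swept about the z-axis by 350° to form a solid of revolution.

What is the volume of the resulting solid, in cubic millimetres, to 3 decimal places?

Volume = 20514.382 mm³

Profile (r,z), 7 vertices: (0.5,0) (8,9.5) (17,21) (16,40) (7.5,39) (5,35.5) (4,32)
edge 0: (0.5,0)→(8,9.5)  cross = 0.5·9.5 − 8·0 = 4.7500; (r_i+r_j)·cross = 8.5·4.7500 = 40.3750
edge 1: (8,9.5)→(17,21)  cross = 8·21 − 17·9.5 = 6.5000; (r_i+r_j)·cross = 25·6.5000 = 162.5000
edge 2: (17,21)→(16,40)  cross = 17·40 − 16·21 = 344.0000; (r_i+r_j)·cross = 33·344.0000 = 11352.0000
edge 3: (16,40)→(7.5,39)  cross = 16·39 − 7.5·40 = 324.0000; (r_i+r_j)·cross = 23.5·324.0000 = 7614.0000
edge 4: (7.5,39)→(5,35.5)  cross = 7.5·35.5 − 5·39 = 71.2500; (r_i+r_j)·cross = 12.5·71.2500 = 890.6250
edge 5: (5,35.5)→(4,32)  cross = 5·32 − 4·35.5 = 18.0000; (r_i+r_j)·cross = 9·18.0000 = 162.0000
edge 6: (4,32)→(0.5,0)  cross = 4·0 − 0.5·32 = -16.0000; (r_i+r_j)·cross = 4.5·-16.0000 = -72.0000
Σcross = 752.5000 → A = |Σcross|/2 = 376.2500 mm²
Σ(r_i+r_j)·cross = 20149.5000 → first moment M = |Σ|/6 = 3358.2500
R_c = M/A = 3358.2500/376.2500 = 8.9256 mm
θ = 350° = 6.108652 rad
V = θ·R_c·A = 6.108652·8.9256·376.2500 = 20514.382 mm³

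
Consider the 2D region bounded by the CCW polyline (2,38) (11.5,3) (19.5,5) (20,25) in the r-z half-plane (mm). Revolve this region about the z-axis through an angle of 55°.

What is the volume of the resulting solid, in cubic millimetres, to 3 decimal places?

Volume = 4011.992 mm³

Profile (r,z), 4 vertices: (2,38) (11.5,3) (19.5,5) (20,25)
edge 0: (2,38)→(11.5,3)  cross = 2·3 − 11.5·38 = -431.0000; (r_i+r_j)·cross = 13.5·-431.0000 = -5818.5000
edge 1: (11.5,3)→(19.5,5)  cross = 11.5·5 − 19.5·3 = -1.0000; (r_i+r_j)·cross = 31·-1.0000 = -31.0000
edge 2: (19.5,5)→(20,25)  cross = 19.5·25 − 20·5 = 387.5000; (r_i+r_j)·cross = 39.5·387.5000 = 15306.2500
edge 3: (20,25)→(2,38)  cross = 20·38 − 2·25 = 710.0000; (r_i+r_j)·cross = 22·710.0000 = 15620.0000
Σcross = 665.5000 → A = |Σcross|/2 = 332.7500 mm²
Σ(r_i+r_j)·cross = 25076.7500 → first moment M = |Σ|/6 = 4179.4583
R_c = M/A = 4179.4583/332.7500 = 12.5604 mm
θ = 55° = 0.959931 rad
V = θ·R_c·A = 0.959931·12.5604·332.7500 = 4011.992 mm³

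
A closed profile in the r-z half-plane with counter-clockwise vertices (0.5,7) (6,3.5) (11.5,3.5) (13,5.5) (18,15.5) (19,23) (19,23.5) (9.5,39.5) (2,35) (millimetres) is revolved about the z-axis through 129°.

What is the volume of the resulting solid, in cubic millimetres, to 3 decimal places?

Profile (r,z), 9 vertices: (0.5,7) (6,3.5) (11.5,3.5) (13,5.5) (18,15.5) (19,23) (19,23.5) (9.5,39.5) (2,35)
edge 0: (0.5,7)→(6,3.5)  cross = 0.5·3.5 − 6·7 = -40.2500; (r_i+r_j)·cross = 6.5·-40.2500 = -261.6250
edge 1: (6,3.5)→(11.5,3.5)  cross = 6·3.5 − 11.5·3.5 = -19.2500; (r_i+r_j)·cross = 17.5·-19.2500 = -336.8750
edge 2: (11.5,3.5)→(13,5.5)  cross = 11.5·5.5 − 13·3.5 = 17.7500; (r_i+r_j)·cross = 24.5·17.7500 = 434.8750
edge 3: (13,5.5)→(18,15.5)  cross = 13·15.5 − 18·5.5 = 102.5000; (r_i+r_j)·cross = 31·102.5000 = 3177.5000
edge 4: (18,15.5)→(19,23)  cross = 18·23 − 19·15.5 = 119.5000; (r_i+r_j)·cross = 37·119.5000 = 4421.5000
edge 5: (19,23)→(19,23.5)  cross = 19·23.5 − 19·23 = 9.5000; (r_i+r_j)·cross = 38·9.5000 = 361.0000
edge 6: (19,23.5)→(9.5,39.5)  cross = 19·39.5 − 9.5·23.5 = 527.2500; (r_i+r_j)·cross = 28.5·527.2500 = 15026.6250
edge 7: (9.5,39.5)→(2,35)  cross = 9.5·35 − 2·39.5 = 253.5000; (r_i+r_j)·cross = 11.5·253.5000 = 2915.2500
edge 8: (2,35)→(0.5,7)  cross = 2·7 − 0.5·35 = -3.5000; (r_i+r_j)·cross = 2.5·-3.5000 = -8.7500
Σcross = 967.0000 → A = |Σcross|/2 = 483.5000 mm²
Σ(r_i+r_j)·cross = 25729.5000 → first moment M = |Σ|/6 = 4288.2500
R_c = M/A = 4288.2500/483.5000 = 8.8692 mm
θ = 129° = 2.251475 rad
V = θ·R_c·A = 2.251475·8.8692·483.5000 = 9654.887 mm³

Volume = 9654.887 mm³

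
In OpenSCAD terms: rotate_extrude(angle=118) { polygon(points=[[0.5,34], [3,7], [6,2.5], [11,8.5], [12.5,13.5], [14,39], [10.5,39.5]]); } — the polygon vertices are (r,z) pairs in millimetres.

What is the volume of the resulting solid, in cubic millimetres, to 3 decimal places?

Profile (r,z), 7 vertices: (0.5,34) (3,7) (6,2.5) (11,8.5) (12.5,13.5) (14,39) (10.5,39.5)
edge 0: (0.5,34)→(3,7)  cross = 0.5·7 − 3·34 = -98.5000; (r_i+r_j)·cross = 3.5·-98.5000 = -344.7500
edge 1: (3,7)→(6,2.5)  cross = 3·2.5 − 6·7 = -34.5000; (r_i+r_j)·cross = 9·-34.5000 = -310.5000
edge 2: (6,2.5)→(11,8.5)  cross = 6·8.5 − 11·2.5 = 23.5000; (r_i+r_j)·cross = 17·23.5000 = 399.5000
edge 3: (11,8.5)→(12.5,13.5)  cross = 11·13.5 − 12.5·8.5 = 42.2500; (r_i+r_j)·cross = 23.5·42.2500 = 992.8750
edge 4: (12.5,13.5)→(14,39)  cross = 12.5·39 − 14·13.5 = 298.5000; (r_i+r_j)·cross = 26.5·298.5000 = 7910.2500
edge 5: (14,39)→(10.5,39.5)  cross = 14·39.5 − 10.5·39 = 143.5000; (r_i+r_j)·cross = 24.5·143.5000 = 3515.7500
edge 6: (10.5,39.5)→(0.5,34)  cross = 10.5·34 − 0.5·39.5 = 337.2500; (r_i+r_j)·cross = 11·337.2500 = 3709.7500
Σcross = 712.0000 → A = |Σcross|/2 = 356.0000 mm²
Σ(r_i+r_j)·cross = 15872.8750 → first moment M = |Σ|/6 = 2645.4792
R_c = M/A = 2645.4792/356.0000 = 7.4311 mm
θ = 118° = 2.059489 rad
V = θ·R_c·A = 2.059489·7.4311·356.0000 = 5448.334 mm³

Volume = 5448.334 mm³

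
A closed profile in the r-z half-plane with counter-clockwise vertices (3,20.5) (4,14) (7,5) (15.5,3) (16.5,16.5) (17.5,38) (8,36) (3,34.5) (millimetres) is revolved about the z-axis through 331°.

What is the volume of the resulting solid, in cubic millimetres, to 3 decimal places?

Profile (r,z), 8 vertices: (3,20.5) (4,14) (7,5) (15.5,3) (16.5,16.5) (17.5,38) (8,36) (3,34.5)
edge 0: (3,20.5)→(4,14)  cross = 3·14 − 4·20.5 = -40.0000; (r_i+r_j)·cross = 7·-40.0000 = -280.0000
edge 1: (4,14)→(7,5)  cross = 4·5 − 7·14 = -78.0000; (r_i+r_j)·cross = 11·-78.0000 = -858.0000
edge 2: (7,5)→(15.5,3)  cross = 7·3 − 15.5·5 = -56.5000; (r_i+r_j)·cross = 22.5·-56.5000 = -1271.2500
edge 3: (15.5,3)→(16.5,16.5)  cross = 15.5·16.5 − 16.5·3 = 206.2500; (r_i+r_j)·cross = 32·206.2500 = 6600.0000
edge 4: (16.5,16.5)→(17.5,38)  cross = 16.5·38 − 17.5·16.5 = 338.2500; (r_i+r_j)·cross = 34·338.2500 = 11500.5000
edge 5: (17.5,38)→(8,36)  cross = 17.5·36 − 8·38 = 326.0000; (r_i+r_j)·cross = 25.5·326.0000 = 8313.0000
edge 6: (8,36)→(3,34.5)  cross = 8·34.5 − 3·36 = 168.0000; (r_i+r_j)·cross = 11·168.0000 = 1848.0000
edge 7: (3,34.5)→(3,20.5)  cross = 3·20.5 − 3·34.5 = -42.0000; (r_i+r_j)·cross = 6·-42.0000 = -252.0000
Σcross = 822.0000 → A = |Σcross|/2 = 411.0000 mm²
Σ(r_i+r_j)·cross = 25600.2500 → first moment M = |Σ|/6 = 4266.7083
R_c = M/A = 4266.7083/411.0000 = 10.3813 mm
θ = 331° = 5.777040 rad
V = θ·R_c·A = 5.777040·10.3813·411.0000 = 24648.944 mm³

Volume = 24648.944 mm³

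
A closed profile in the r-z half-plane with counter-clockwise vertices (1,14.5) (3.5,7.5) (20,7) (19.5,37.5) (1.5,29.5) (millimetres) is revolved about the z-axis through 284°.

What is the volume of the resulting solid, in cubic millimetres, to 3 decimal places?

Profile (r,z), 5 vertices: (1,14.5) (3.5,7.5) (20,7) (19.5,37.5) (1.5,29.5)
edge 0: (1,14.5)→(3.5,7.5)  cross = 1·7.5 − 3.5·14.5 = -43.2500; (r_i+r_j)·cross = 4.5·-43.2500 = -194.6250
edge 1: (3.5,7.5)→(20,7)  cross = 3.5·7 − 20·7.5 = -125.5000; (r_i+r_j)·cross = 23.5·-125.5000 = -2949.2500
edge 2: (20,7)→(19.5,37.5)  cross = 20·37.5 − 19.5·7 = 613.5000; (r_i+r_j)·cross = 39.5·613.5000 = 24233.2500
edge 3: (19.5,37.5)→(1.5,29.5)  cross = 19.5·29.5 − 1.5·37.5 = 519.0000; (r_i+r_j)·cross = 21·519.0000 = 10899.0000
edge 4: (1.5,29.5)→(1,14.5)  cross = 1.5·14.5 − 1·29.5 = -7.7500; (r_i+r_j)·cross = 2.5·-7.7500 = -19.3750
Σcross = 956.0000 → A = |Σcross|/2 = 478.0000 mm²
Σ(r_i+r_j)·cross = 31969.0000 → first moment M = |Σ|/6 = 5328.1667
R_c = M/A = 5328.1667/478.0000 = 11.1468 mm
θ = 284° = 4.956735 rad
V = θ·R_c·A = 4.956735·11.1468·478.0000 = 26410.311 mm³

Volume = 26410.311 mm³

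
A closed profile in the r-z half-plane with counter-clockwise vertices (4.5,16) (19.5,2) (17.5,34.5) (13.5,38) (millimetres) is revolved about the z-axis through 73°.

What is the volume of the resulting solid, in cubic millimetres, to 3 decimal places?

Volume = 4950.160 mm³

Profile (r,z), 4 vertices: (4.5,16) (19.5,2) (17.5,34.5) (13.5,38)
edge 0: (4.5,16)→(19.5,2)  cross = 4.5·2 − 19.5·16 = -303.0000; (r_i+r_j)·cross = 24·-303.0000 = -7272.0000
edge 1: (19.5,2)→(17.5,34.5)  cross = 19.5·34.5 − 17.5·2 = 637.7500; (r_i+r_j)·cross = 37·637.7500 = 23596.7500
edge 2: (17.5,34.5)→(13.5,38)  cross = 17.5·38 − 13.5·34.5 = 199.2500; (r_i+r_j)·cross = 31·199.2500 = 6176.7500
edge 3: (13.5,38)→(4.5,16)  cross = 13.5·16 − 4.5·38 = 45.0000; (r_i+r_j)·cross = 18·45.0000 = 810.0000
Σcross = 579.0000 → A = |Σcross|/2 = 289.5000 mm²
Σ(r_i+r_j)·cross = 23311.5000 → first moment M = |Σ|/6 = 3885.2500
R_c = M/A = 3885.2500/289.5000 = 13.4206 mm
θ = 73° = 1.274090 rad
V = θ·R_c·A = 1.274090·13.4206·289.5000 = 4950.160 mm³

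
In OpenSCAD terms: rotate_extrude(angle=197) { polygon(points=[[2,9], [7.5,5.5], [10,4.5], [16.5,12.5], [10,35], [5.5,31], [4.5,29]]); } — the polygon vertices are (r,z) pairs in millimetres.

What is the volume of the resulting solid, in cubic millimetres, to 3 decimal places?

Volume = 8214.668 mm³

Profile (r,z), 7 vertices: (2,9) (7.5,5.5) (10,4.5) (16.5,12.5) (10,35) (5.5,31) (4.5,29)
edge 0: (2,9)→(7.5,5.5)  cross = 2·5.5 − 7.5·9 = -56.5000; (r_i+r_j)·cross = 9.5·-56.5000 = -536.7500
edge 1: (7.5,5.5)→(10,4.5)  cross = 7.5·4.5 − 10·5.5 = -21.2500; (r_i+r_j)·cross = 17.5·-21.2500 = -371.8750
edge 2: (10,4.5)→(16.5,12.5)  cross = 10·12.5 − 16.5·4.5 = 50.7500; (r_i+r_j)·cross = 26.5·50.7500 = 1344.8750
edge 3: (16.5,12.5)→(10,35)  cross = 16.5·35 − 10·12.5 = 452.5000; (r_i+r_j)·cross = 26.5·452.5000 = 11991.2500
edge 4: (10,35)→(5.5,31)  cross = 10·31 − 5.5·35 = 117.5000; (r_i+r_j)·cross = 15.5·117.5000 = 1821.2500
edge 5: (5.5,31)→(4.5,29)  cross = 5.5·29 − 4.5·31 = 20.0000; (r_i+r_j)·cross = 10·20.0000 = 200.0000
edge 6: (4.5,29)→(2,9)  cross = 4.5·9 − 2·29 = -17.5000; (r_i+r_j)·cross = 6.5·-17.5000 = -113.7500
Σcross = 545.5000 → A = |Σcross|/2 = 272.7500 mm²
Σ(r_i+r_j)·cross = 14335.0000 → first moment M = |Σ|/6 = 2389.1667
R_c = M/A = 2389.1667/272.7500 = 8.7595 mm
θ = 197° = 3.438299 rad
V = θ·R_c·A = 3.438299·8.7595·272.7500 = 8214.668 mm³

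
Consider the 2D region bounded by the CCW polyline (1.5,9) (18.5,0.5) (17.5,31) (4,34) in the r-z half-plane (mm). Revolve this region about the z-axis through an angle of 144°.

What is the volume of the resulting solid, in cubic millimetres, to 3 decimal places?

Volume = 11334.866 mm³

Profile (r,z), 4 vertices: (1.5,9) (18.5,0.5) (17.5,31) (4,34)
edge 0: (1.5,9)→(18.5,0.5)  cross = 1.5·0.5 − 18.5·9 = -165.7500; (r_i+r_j)·cross = 20·-165.7500 = -3315.0000
edge 1: (18.5,0.5)→(17.5,31)  cross = 18.5·31 − 17.5·0.5 = 564.7500; (r_i+r_j)·cross = 36·564.7500 = 20331.0000
edge 2: (17.5,31)→(4,34)  cross = 17.5·34 − 4·31 = 471.0000; (r_i+r_j)·cross = 21.5·471.0000 = 10126.5000
edge 3: (4,34)→(1.5,9)  cross = 4·9 − 1.5·34 = -15.0000; (r_i+r_j)·cross = 5.5·-15.0000 = -82.5000
Σcross = 855.0000 → A = |Σcross|/2 = 427.5000 mm²
Σ(r_i+r_j)·cross = 27060.0000 → first moment M = |Σ|/6 = 4510.0000
R_c = M/A = 4510.0000/427.5000 = 10.5497 mm
θ = 144° = 2.513274 rad
V = θ·R_c·A = 2.513274·10.5497·427.5000 = 11334.866 mm³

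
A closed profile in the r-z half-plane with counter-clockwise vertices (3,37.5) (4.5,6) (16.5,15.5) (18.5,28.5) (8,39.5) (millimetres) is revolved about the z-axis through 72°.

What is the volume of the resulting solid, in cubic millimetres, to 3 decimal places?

Profile (r,z), 5 vertices: (3,37.5) (4.5,6) (16.5,15.5) (18.5,28.5) (8,39.5)
edge 0: (3,37.5)→(4.5,6)  cross = 3·6 − 4.5·37.5 = -150.7500; (r_i+r_j)·cross = 7.5·-150.7500 = -1130.6250
edge 1: (4.5,6)→(16.5,15.5)  cross = 4.5·15.5 − 16.5·6 = -29.2500; (r_i+r_j)·cross = 21·-29.2500 = -614.2500
edge 2: (16.5,15.5)→(18.5,28.5)  cross = 16.5·28.5 − 18.5·15.5 = 183.5000; (r_i+r_j)·cross = 35·183.5000 = 6422.5000
edge 3: (18.5,28.5)→(8,39.5)  cross = 18.5·39.5 − 8·28.5 = 502.7500; (r_i+r_j)·cross = 26.5·502.7500 = 13322.8750
edge 4: (8,39.5)→(3,37.5)  cross = 8·37.5 − 3·39.5 = 181.5000; (r_i+r_j)·cross = 11·181.5000 = 1996.5000
Σcross = 687.7500 → A = |Σcross|/2 = 343.8750 mm²
Σ(r_i+r_j)·cross = 19997.0000 → first moment M = |Σ|/6 = 3332.8333
R_c = M/A = 3332.8333/343.8750 = 9.6920 mm
θ = 72° = 1.256637 rad
V = θ·R_c·A = 1.256637·9.6920·343.8750 = 4188.162 mm³

Volume = 4188.162 mm³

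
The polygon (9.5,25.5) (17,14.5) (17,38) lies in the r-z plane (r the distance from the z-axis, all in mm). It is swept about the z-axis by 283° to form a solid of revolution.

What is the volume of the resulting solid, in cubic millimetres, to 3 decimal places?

Volume = 6311.476 mm³

Profile (r,z), 3 vertices: (9.5,25.5) (17,14.5) (17,38)
edge 0: (9.5,25.5)→(17,14.5)  cross = 9.5·14.5 − 17·25.5 = -295.7500; (r_i+r_j)·cross = 26.5·-295.7500 = -7837.3750
edge 1: (17,14.5)→(17,38)  cross = 17·38 − 17·14.5 = 399.5000; (r_i+r_j)·cross = 34·399.5000 = 13583.0000
edge 2: (17,38)→(9.5,25.5)  cross = 17·25.5 − 9.5·38 = 72.5000; (r_i+r_j)·cross = 26.5·72.5000 = 1921.2500
Σcross = 176.2500 → A = |Σcross|/2 = 88.1250 mm²
Σ(r_i+r_j)·cross = 7666.8750 → first moment M = |Σ|/6 = 1277.8125
R_c = M/A = 1277.8125/88.1250 = 14.5000 mm
θ = 283° = 4.939282 rad
V = θ·R_c·A = 4.939282·14.5000·88.1250 = 6311.476 mm³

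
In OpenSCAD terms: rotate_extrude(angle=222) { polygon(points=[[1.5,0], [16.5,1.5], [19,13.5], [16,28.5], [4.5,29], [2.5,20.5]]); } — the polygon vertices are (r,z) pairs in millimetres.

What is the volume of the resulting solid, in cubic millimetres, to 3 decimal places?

Profile (r,z), 6 vertices: (1.5,0) (16.5,1.5) (19,13.5) (16,28.5) (4.5,29) (2.5,20.5)
edge 0: (1.5,0)→(16.5,1.5)  cross = 1.5·1.5 − 16.5·0 = 2.2500; (r_i+r_j)·cross = 18·2.2500 = 40.5000
edge 1: (16.5,1.5)→(19,13.5)  cross = 16.5·13.5 − 19·1.5 = 194.2500; (r_i+r_j)·cross = 35.5·194.2500 = 6895.8750
edge 2: (19,13.5)→(16,28.5)  cross = 19·28.5 − 16·13.5 = 325.5000; (r_i+r_j)·cross = 35·325.5000 = 11392.5000
edge 3: (16,28.5)→(4.5,29)  cross = 16·29 − 4.5·28.5 = 335.7500; (r_i+r_j)·cross = 20.5·335.7500 = 6882.8750
edge 4: (4.5,29)→(2.5,20.5)  cross = 4.5·20.5 − 2.5·29 = 19.7500; (r_i+r_j)·cross = 7·19.7500 = 138.2500
edge 5: (2.5,20.5)→(1.5,0)  cross = 2.5·0 − 1.5·20.5 = -30.7500; (r_i+r_j)·cross = 4·-30.7500 = -123.0000
Σcross = 846.7500 → A = |Σcross|/2 = 423.3750 mm²
Σ(r_i+r_j)·cross = 25227.0000 → first moment M = |Σ|/6 = 4204.5000
R_c = M/A = 4204.5000/423.3750 = 9.9309 mm
θ = 222° = 3.874631 rad
V = θ·R_c·A = 3.874631·9.9309·423.3750 = 16290.886 mm³

Volume = 16290.886 mm³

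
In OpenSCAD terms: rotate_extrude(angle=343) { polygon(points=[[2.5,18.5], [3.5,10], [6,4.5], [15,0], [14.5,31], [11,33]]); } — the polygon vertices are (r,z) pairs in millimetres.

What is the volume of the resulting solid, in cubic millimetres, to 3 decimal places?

Volume = 16743.060 mm³

Profile (r,z), 6 vertices: (2.5,18.5) (3.5,10) (6,4.5) (15,0) (14.5,31) (11,33)
edge 0: (2.5,18.5)→(3.5,10)  cross = 2.5·10 − 3.5·18.5 = -39.7500; (r_i+r_j)·cross = 6·-39.7500 = -238.5000
edge 1: (3.5,10)→(6,4.5)  cross = 3.5·4.5 − 6·10 = -44.2500; (r_i+r_j)·cross = 9.5·-44.2500 = -420.3750
edge 2: (6,4.5)→(15,0)  cross = 6·0 − 15·4.5 = -67.5000; (r_i+r_j)·cross = 21·-67.5000 = -1417.5000
edge 3: (15,0)→(14.5,31)  cross = 15·31 − 14.5·0 = 465.0000; (r_i+r_j)·cross = 29.5·465.0000 = 13717.5000
edge 4: (14.5,31)→(11,33)  cross = 14.5·33 − 11·31 = 137.5000; (r_i+r_j)·cross = 25.5·137.5000 = 3506.2500
edge 5: (11,33)→(2.5,18.5)  cross = 11·18.5 − 2.5·33 = 121.0000; (r_i+r_j)·cross = 13.5·121.0000 = 1633.5000
Σcross = 572.0000 → A = |Σcross|/2 = 286.0000 mm²
Σ(r_i+r_j)·cross = 16780.8750 → first moment M = |Σ|/6 = 2796.8125
R_c = M/A = 2796.8125/286.0000 = 9.7791 mm
θ = 343° = 5.986479 rad
V = θ·R_c·A = 5.986479·9.7791·286.0000 = 16743.060 mm³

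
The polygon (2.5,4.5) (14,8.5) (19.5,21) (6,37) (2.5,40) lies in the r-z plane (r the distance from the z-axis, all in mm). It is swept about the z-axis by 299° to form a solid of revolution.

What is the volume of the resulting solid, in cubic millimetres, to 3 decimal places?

Volume = 17049.604 mm³

Profile (r,z), 5 vertices: (2.5,4.5) (14,8.5) (19.5,21) (6,37) (2.5,40)
edge 0: (2.5,4.5)→(14,8.5)  cross = 2.5·8.5 − 14·4.5 = -41.7500; (r_i+r_j)·cross = 16.5·-41.7500 = -688.8750
edge 1: (14,8.5)→(19.5,21)  cross = 14·21 − 19.5·8.5 = 128.2500; (r_i+r_j)·cross = 33.5·128.2500 = 4296.3750
edge 2: (19.5,21)→(6,37)  cross = 19.5·37 − 6·21 = 595.5000; (r_i+r_j)·cross = 25.5·595.5000 = 15185.2500
edge 3: (6,37)→(2.5,40)  cross = 6·40 − 2.5·37 = 147.5000; (r_i+r_j)·cross = 8.5·147.5000 = 1253.7500
edge 4: (2.5,40)→(2.5,4.5)  cross = 2.5·4.5 − 2.5·40 = -88.7500; (r_i+r_j)·cross = 5·-88.7500 = -443.7500
Σcross = 740.7500 → A = |Σcross|/2 = 370.3750 mm²
Σ(r_i+r_j)·cross = 19602.7500 → first moment M = |Σ|/6 = 3267.1250
R_c = M/A = 3267.1250/370.3750 = 8.8211 mm
θ = 299° = 5.218534 rad
V = θ·R_c·A = 5.218534·8.8211·370.3750 = 17049.604 mm³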